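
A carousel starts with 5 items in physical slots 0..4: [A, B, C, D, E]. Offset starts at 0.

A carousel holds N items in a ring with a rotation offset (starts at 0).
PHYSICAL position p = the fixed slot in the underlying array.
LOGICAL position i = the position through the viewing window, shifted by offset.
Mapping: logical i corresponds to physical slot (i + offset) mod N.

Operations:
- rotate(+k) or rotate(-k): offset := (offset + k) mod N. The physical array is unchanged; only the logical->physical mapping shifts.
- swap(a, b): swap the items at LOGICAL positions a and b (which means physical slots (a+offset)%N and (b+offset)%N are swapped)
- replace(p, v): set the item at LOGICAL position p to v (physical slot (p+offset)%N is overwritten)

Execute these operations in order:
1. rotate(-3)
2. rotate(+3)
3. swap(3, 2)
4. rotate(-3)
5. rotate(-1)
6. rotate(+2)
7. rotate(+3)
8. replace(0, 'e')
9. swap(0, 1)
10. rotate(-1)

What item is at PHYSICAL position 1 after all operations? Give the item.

After op 1 (rotate(-3)): offset=2, physical=[A,B,C,D,E], logical=[C,D,E,A,B]
After op 2 (rotate(+3)): offset=0, physical=[A,B,C,D,E], logical=[A,B,C,D,E]
After op 3 (swap(3, 2)): offset=0, physical=[A,B,D,C,E], logical=[A,B,D,C,E]
After op 4 (rotate(-3)): offset=2, physical=[A,B,D,C,E], logical=[D,C,E,A,B]
After op 5 (rotate(-1)): offset=1, physical=[A,B,D,C,E], logical=[B,D,C,E,A]
After op 6 (rotate(+2)): offset=3, physical=[A,B,D,C,E], logical=[C,E,A,B,D]
After op 7 (rotate(+3)): offset=1, physical=[A,B,D,C,E], logical=[B,D,C,E,A]
After op 8 (replace(0, 'e')): offset=1, physical=[A,e,D,C,E], logical=[e,D,C,E,A]
After op 9 (swap(0, 1)): offset=1, physical=[A,D,e,C,E], logical=[D,e,C,E,A]
After op 10 (rotate(-1)): offset=0, physical=[A,D,e,C,E], logical=[A,D,e,C,E]

Answer: D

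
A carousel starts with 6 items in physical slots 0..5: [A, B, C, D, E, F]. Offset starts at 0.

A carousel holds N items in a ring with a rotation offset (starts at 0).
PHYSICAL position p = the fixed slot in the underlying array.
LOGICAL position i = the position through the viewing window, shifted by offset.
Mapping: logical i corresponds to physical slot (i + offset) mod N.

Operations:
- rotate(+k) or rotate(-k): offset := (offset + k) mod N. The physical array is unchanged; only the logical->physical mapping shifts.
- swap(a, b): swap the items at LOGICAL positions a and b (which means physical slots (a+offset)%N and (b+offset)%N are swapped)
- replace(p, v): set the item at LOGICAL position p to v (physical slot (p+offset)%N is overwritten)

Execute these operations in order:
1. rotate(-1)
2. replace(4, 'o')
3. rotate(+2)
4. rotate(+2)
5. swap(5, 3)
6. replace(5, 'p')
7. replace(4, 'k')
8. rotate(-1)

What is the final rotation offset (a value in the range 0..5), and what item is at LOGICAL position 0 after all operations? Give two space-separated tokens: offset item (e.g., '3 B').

After op 1 (rotate(-1)): offset=5, physical=[A,B,C,D,E,F], logical=[F,A,B,C,D,E]
After op 2 (replace(4, 'o')): offset=5, physical=[A,B,C,o,E,F], logical=[F,A,B,C,o,E]
After op 3 (rotate(+2)): offset=1, physical=[A,B,C,o,E,F], logical=[B,C,o,E,F,A]
After op 4 (rotate(+2)): offset=3, physical=[A,B,C,o,E,F], logical=[o,E,F,A,B,C]
After op 5 (swap(5, 3)): offset=3, physical=[C,B,A,o,E,F], logical=[o,E,F,C,B,A]
After op 6 (replace(5, 'p')): offset=3, physical=[C,B,p,o,E,F], logical=[o,E,F,C,B,p]
After op 7 (replace(4, 'k')): offset=3, physical=[C,k,p,o,E,F], logical=[o,E,F,C,k,p]
After op 8 (rotate(-1)): offset=2, physical=[C,k,p,o,E,F], logical=[p,o,E,F,C,k]

Answer: 2 p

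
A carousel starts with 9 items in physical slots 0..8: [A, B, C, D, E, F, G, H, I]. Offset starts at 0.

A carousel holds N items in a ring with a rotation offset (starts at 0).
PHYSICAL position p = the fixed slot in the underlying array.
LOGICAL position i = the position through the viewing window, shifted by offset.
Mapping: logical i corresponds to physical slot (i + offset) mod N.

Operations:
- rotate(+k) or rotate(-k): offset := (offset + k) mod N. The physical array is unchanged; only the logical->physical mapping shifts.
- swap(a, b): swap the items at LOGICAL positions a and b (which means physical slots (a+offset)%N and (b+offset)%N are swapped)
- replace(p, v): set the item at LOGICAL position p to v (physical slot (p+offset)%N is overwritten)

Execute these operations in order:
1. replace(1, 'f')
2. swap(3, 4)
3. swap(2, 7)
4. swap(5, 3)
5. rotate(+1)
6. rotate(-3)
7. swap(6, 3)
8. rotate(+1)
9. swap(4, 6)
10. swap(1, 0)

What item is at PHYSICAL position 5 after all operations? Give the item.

After op 1 (replace(1, 'f')): offset=0, physical=[A,f,C,D,E,F,G,H,I], logical=[A,f,C,D,E,F,G,H,I]
After op 2 (swap(3, 4)): offset=0, physical=[A,f,C,E,D,F,G,H,I], logical=[A,f,C,E,D,F,G,H,I]
After op 3 (swap(2, 7)): offset=0, physical=[A,f,H,E,D,F,G,C,I], logical=[A,f,H,E,D,F,G,C,I]
After op 4 (swap(5, 3)): offset=0, physical=[A,f,H,F,D,E,G,C,I], logical=[A,f,H,F,D,E,G,C,I]
After op 5 (rotate(+1)): offset=1, physical=[A,f,H,F,D,E,G,C,I], logical=[f,H,F,D,E,G,C,I,A]
After op 6 (rotate(-3)): offset=7, physical=[A,f,H,F,D,E,G,C,I], logical=[C,I,A,f,H,F,D,E,G]
After op 7 (swap(6, 3)): offset=7, physical=[A,D,H,F,f,E,G,C,I], logical=[C,I,A,D,H,F,f,E,G]
After op 8 (rotate(+1)): offset=8, physical=[A,D,H,F,f,E,G,C,I], logical=[I,A,D,H,F,f,E,G,C]
After op 9 (swap(4, 6)): offset=8, physical=[A,D,H,E,f,F,G,C,I], logical=[I,A,D,H,E,f,F,G,C]
After op 10 (swap(1, 0)): offset=8, physical=[I,D,H,E,f,F,G,C,A], logical=[A,I,D,H,E,f,F,G,C]

Answer: F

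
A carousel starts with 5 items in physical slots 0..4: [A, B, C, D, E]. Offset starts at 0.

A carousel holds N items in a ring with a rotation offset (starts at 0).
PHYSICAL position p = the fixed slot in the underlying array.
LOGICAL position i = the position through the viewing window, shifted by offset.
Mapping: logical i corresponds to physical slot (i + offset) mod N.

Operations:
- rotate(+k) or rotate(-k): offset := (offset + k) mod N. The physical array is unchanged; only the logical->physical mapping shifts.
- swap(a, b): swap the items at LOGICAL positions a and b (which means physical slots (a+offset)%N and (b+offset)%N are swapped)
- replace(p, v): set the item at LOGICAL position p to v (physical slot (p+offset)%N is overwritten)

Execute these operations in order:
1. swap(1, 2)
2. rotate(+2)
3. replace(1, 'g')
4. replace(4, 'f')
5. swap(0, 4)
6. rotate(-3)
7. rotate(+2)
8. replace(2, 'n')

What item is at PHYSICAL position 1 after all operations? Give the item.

Answer: B

Derivation:
After op 1 (swap(1, 2)): offset=0, physical=[A,C,B,D,E], logical=[A,C,B,D,E]
After op 2 (rotate(+2)): offset=2, physical=[A,C,B,D,E], logical=[B,D,E,A,C]
After op 3 (replace(1, 'g')): offset=2, physical=[A,C,B,g,E], logical=[B,g,E,A,C]
After op 4 (replace(4, 'f')): offset=2, physical=[A,f,B,g,E], logical=[B,g,E,A,f]
After op 5 (swap(0, 4)): offset=2, physical=[A,B,f,g,E], logical=[f,g,E,A,B]
After op 6 (rotate(-3)): offset=4, physical=[A,B,f,g,E], logical=[E,A,B,f,g]
After op 7 (rotate(+2)): offset=1, physical=[A,B,f,g,E], logical=[B,f,g,E,A]
After op 8 (replace(2, 'n')): offset=1, physical=[A,B,f,n,E], logical=[B,f,n,E,A]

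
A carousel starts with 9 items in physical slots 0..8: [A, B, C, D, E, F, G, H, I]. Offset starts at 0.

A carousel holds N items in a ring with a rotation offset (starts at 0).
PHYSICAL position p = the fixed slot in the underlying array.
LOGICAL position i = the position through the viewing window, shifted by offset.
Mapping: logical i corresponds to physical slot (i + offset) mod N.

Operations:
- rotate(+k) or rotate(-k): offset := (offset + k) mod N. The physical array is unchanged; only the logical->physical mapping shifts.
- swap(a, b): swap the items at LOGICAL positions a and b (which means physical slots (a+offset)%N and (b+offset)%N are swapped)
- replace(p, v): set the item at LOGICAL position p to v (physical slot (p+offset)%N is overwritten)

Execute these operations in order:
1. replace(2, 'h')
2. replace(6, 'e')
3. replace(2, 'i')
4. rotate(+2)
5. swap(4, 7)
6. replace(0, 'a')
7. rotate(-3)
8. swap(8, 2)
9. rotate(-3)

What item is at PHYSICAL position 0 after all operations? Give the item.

Answer: e

Derivation:
After op 1 (replace(2, 'h')): offset=0, physical=[A,B,h,D,E,F,G,H,I], logical=[A,B,h,D,E,F,G,H,I]
After op 2 (replace(6, 'e')): offset=0, physical=[A,B,h,D,E,F,e,H,I], logical=[A,B,h,D,E,F,e,H,I]
After op 3 (replace(2, 'i')): offset=0, physical=[A,B,i,D,E,F,e,H,I], logical=[A,B,i,D,E,F,e,H,I]
After op 4 (rotate(+2)): offset=2, physical=[A,B,i,D,E,F,e,H,I], logical=[i,D,E,F,e,H,I,A,B]
After op 5 (swap(4, 7)): offset=2, physical=[e,B,i,D,E,F,A,H,I], logical=[i,D,E,F,A,H,I,e,B]
After op 6 (replace(0, 'a')): offset=2, physical=[e,B,a,D,E,F,A,H,I], logical=[a,D,E,F,A,H,I,e,B]
After op 7 (rotate(-3)): offset=8, physical=[e,B,a,D,E,F,A,H,I], logical=[I,e,B,a,D,E,F,A,H]
After op 8 (swap(8, 2)): offset=8, physical=[e,H,a,D,E,F,A,B,I], logical=[I,e,H,a,D,E,F,A,B]
After op 9 (rotate(-3)): offset=5, physical=[e,H,a,D,E,F,A,B,I], logical=[F,A,B,I,e,H,a,D,E]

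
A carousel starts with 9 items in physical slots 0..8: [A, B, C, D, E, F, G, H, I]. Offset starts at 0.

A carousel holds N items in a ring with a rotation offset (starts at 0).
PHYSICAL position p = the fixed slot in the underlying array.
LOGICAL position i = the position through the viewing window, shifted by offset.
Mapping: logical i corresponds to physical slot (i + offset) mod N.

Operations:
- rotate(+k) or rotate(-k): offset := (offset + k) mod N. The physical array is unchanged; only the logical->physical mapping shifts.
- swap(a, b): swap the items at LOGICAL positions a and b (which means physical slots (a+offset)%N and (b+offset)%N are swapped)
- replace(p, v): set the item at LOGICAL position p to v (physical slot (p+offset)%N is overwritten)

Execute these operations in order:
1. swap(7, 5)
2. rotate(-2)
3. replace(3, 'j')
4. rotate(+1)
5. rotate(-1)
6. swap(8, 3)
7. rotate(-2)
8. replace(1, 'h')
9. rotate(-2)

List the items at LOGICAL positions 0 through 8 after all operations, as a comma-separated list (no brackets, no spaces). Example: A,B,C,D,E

Answer: D,E,H,h,F,I,A,G,C

Derivation:
After op 1 (swap(7, 5)): offset=0, physical=[A,B,C,D,E,H,G,F,I], logical=[A,B,C,D,E,H,G,F,I]
After op 2 (rotate(-2)): offset=7, physical=[A,B,C,D,E,H,G,F,I], logical=[F,I,A,B,C,D,E,H,G]
After op 3 (replace(3, 'j')): offset=7, physical=[A,j,C,D,E,H,G,F,I], logical=[F,I,A,j,C,D,E,H,G]
After op 4 (rotate(+1)): offset=8, physical=[A,j,C,D,E,H,G,F,I], logical=[I,A,j,C,D,E,H,G,F]
After op 5 (rotate(-1)): offset=7, physical=[A,j,C,D,E,H,G,F,I], logical=[F,I,A,j,C,D,E,H,G]
After op 6 (swap(8, 3)): offset=7, physical=[A,G,C,D,E,H,j,F,I], logical=[F,I,A,G,C,D,E,H,j]
After op 7 (rotate(-2)): offset=5, physical=[A,G,C,D,E,H,j,F,I], logical=[H,j,F,I,A,G,C,D,E]
After op 8 (replace(1, 'h')): offset=5, physical=[A,G,C,D,E,H,h,F,I], logical=[H,h,F,I,A,G,C,D,E]
After op 9 (rotate(-2)): offset=3, physical=[A,G,C,D,E,H,h,F,I], logical=[D,E,H,h,F,I,A,G,C]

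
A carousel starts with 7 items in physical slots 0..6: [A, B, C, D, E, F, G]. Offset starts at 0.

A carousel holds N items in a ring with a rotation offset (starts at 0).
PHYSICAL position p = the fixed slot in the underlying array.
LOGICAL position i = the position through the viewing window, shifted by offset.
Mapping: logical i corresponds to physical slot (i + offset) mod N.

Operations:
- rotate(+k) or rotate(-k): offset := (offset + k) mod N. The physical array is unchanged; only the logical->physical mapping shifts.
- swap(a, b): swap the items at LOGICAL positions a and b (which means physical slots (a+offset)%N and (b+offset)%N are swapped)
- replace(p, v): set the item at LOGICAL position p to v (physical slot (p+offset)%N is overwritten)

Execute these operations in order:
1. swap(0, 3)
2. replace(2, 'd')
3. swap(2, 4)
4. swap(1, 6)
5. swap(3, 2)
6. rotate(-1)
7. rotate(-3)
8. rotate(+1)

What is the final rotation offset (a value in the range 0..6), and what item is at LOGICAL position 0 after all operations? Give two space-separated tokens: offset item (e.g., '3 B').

After op 1 (swap(0, 3)): offset=0, physical=[D,B,C,A,E,F,G], logical=[D,B,C,A,E,F,G]
After op 2 (replace(2, 'd')): offset=0, physical=[D,B,d,A,E,F,G], logical=[D,B,d,A,E,F,G]
After op 3 (swap(2, 4)): offset=0, physical=[D,B,E,A,d,F,G], logical=[D,B,E,A,d,F,G]
After op 4 (swap(1, 6)): offset=0, physical=[D,G,E,A,d,F,B], logical=[D,G,E,A,d,F,B]
After op 5 (swap(3, 2)): offset=0, physical=[D,G,A,E,d,F,B], logical=[D,G,A,E,d,F,B]
After op 6 (rotate(-1)): offset=6, physical=[D,G,A,E,d,F,B], logical=[B,D,G,A,E,d,F]
After op 7 (rotate(-3)): offset=3, physical=[D,G,A,E,d,F,B], logical=[E,d,F,B,D,G,A]
After op 8 (rotate(+1)): offset=4, physical=[D,G,A,E,d,F,B], logical=[d,F,B,D,G,A,E]

Answer: 4 d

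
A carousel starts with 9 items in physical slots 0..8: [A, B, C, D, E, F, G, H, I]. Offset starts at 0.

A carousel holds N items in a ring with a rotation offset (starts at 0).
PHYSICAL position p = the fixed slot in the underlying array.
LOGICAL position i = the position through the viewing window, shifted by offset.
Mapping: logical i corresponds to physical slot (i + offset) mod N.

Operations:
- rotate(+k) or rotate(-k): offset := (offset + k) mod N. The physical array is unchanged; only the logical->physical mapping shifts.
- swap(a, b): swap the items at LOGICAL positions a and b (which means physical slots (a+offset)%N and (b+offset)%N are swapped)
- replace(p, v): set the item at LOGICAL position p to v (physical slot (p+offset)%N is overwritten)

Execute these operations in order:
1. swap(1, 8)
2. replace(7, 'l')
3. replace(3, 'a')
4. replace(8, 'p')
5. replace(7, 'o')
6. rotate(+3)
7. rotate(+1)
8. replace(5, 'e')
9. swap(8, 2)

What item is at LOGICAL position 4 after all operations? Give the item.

After op 1 (swap(1, 8)): offset=0, physical=[A,I,C,D,E,F,G,H,B], logical=[A,I,C,D,E,F,G,H,B]
After op 2 (replace(7, 'l')): offset=0, physical=[A,I,C,D,E,F,G,l,B], logical=[A,I,C,D,E,F,G,l,B]
After op 3 (replace(3, 'a')): offset=0, physical=[A,I,C,a,E,F,G,l,B], logical=[A,I,C,a,E,F,G,l,B]
After op 4 (replace(8, 'p')): offset=0, physical=[A,I,C,a,E,F,G,l,p], logical=[A,I,C,a,E,F,G,l,p]
After op 5 (replace(7, 'o')): offset=0, physical=[A,I,C,a,E,F,G,o,p], logical=[A,I,C,a,E,F,G,o,p]
After op 6 (rotate(+3)): offset=3, physical=[A,I,C,a,E,F,G,o,p], logical=[a,E,F,G,o,p,A,I,C]
After op 7 (rotate(+1)): offset=4, physical=[A,I,C,a,E,F,G,o,p], logical=[E,F,G,o,p,A,I,C,a]
After op 8 (replace(5, 'e')): offset=4, physical=[e,I,C,a,E,F,G,o,p], logical=[E,F,G,o,p,e,I,C,a]
After op 9 (swap(8, 2)): offset=4, physical=[e,I,C,G,E,F,a,o,p], logical=[E,F,a,o,p,e,I,C,G]

Answer: p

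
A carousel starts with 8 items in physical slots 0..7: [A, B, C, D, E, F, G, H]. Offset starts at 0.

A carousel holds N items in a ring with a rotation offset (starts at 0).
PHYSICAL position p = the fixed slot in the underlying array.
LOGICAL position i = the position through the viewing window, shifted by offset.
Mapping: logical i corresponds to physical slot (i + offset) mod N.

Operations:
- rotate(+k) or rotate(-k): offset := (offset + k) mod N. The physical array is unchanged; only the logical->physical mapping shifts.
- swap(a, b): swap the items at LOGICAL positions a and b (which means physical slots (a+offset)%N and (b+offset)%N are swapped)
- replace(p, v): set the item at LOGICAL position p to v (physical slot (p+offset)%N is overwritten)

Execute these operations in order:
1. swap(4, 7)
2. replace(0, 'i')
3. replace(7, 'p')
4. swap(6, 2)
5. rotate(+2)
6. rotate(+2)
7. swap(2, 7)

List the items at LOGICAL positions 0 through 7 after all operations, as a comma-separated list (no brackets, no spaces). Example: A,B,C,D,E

After op 1 (swap(4, 7)): offset=0, physical=[A,B,C,D,H,F,G,E], logical=[A,B,C,D,H,F,G,E]
After op 2 (replace(0, 'i')): offset=0, physical=[i,B,C,D,H,F,G,E], logical=[i,B,C,D,H,F,G,E]
After op 3 (replace(7, 'p')): offset=0, physical=[i,B,C,D,H,F,G,p], logical=[i,B,C,D,H,F,G,p]
After op 4 (swap(6, 2)): offset=0, physical=[i,B,G,D,H,F,C,p], logical=[i,B,G,D,H,F,C,p]
After op 5 (rotate(+2)): offset=2, physical=[i,B,G,D,H,F,C,p], logical=[G,D,H,F,C,p,i,B]
After op 6 (rotate(+2)): offset=4, physical=[i,B,G,D,H,F,C,p], logical=[H,F,C,p,i,B,G,D]
After op 7 (swap(2, 7)): offset=4, physical=[i,B,G,C,H,F,D,p], logical=[H,F,D,p,i,B,G,C]

Answer: H,F,D,p,i,B,G,C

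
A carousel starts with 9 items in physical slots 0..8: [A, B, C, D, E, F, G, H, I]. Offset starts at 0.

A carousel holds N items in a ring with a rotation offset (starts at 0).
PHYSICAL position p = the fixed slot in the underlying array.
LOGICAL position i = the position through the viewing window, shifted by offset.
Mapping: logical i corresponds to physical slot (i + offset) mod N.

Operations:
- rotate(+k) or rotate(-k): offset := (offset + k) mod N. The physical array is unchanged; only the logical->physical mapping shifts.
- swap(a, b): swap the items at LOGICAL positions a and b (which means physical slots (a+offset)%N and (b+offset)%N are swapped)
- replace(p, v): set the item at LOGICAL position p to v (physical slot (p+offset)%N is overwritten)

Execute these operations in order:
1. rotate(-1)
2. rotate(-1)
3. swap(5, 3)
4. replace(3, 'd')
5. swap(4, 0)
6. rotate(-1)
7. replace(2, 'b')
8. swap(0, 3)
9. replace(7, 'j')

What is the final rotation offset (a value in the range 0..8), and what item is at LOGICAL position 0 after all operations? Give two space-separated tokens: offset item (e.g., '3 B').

Answer: 6 A

Derivation:
After op 1 (rotate(-1)): offset=8, physical=[A,B,C,D,E,F,G,H,I], logical=[I,A,B,C,D,E,F,G,H]
After op 2 (rotate(-1)): offset=7, physical=[A,B,C,D,E,F,G,H,I], logical=[H,I,A,B,C,D,E,F,G]
After op 3 (swap(5, 3)): offset=7, physical=[A,D,C,B,E,F,G,H,I], logical=[H,I,A,D,C,B,E,F,G]
After op 4 (replace(3, 'd')): offset=7, physical=[A,d,C,B,E,F,G,H,I], logical=[H,I,A,d,C,B,E,F,G]
After op 5 (swap(4, 0)): offset=7, physical=[A,d,H,B,E,F,G,C,I], logical=[C,I,A,d,H,B,E,F,G]
After op 6 (rotate(-1)): offset=6, physical=[A,d,H,B,E,F,G,C,I], logical=[G,C,I,A,d,H,B,E,F]
After op 7 (replace(2, 'b')): offset=6, physical=[A,d,H,B,E,F,G,C,b], logical=[G,C,b,A,d,H,B,E,F]
After op 8 (swap(0, 3)): offset=6, physical=[G,d,H,B,E,F,A,C,b], logical=[A,C,b,G,d,H,B,E,F]
After op 9 (replace(7, 'j')): offset=6, physical=[G,d,H,B,j,F,A,C,b], logical=[A,C,b,G,d,H,B,j,F]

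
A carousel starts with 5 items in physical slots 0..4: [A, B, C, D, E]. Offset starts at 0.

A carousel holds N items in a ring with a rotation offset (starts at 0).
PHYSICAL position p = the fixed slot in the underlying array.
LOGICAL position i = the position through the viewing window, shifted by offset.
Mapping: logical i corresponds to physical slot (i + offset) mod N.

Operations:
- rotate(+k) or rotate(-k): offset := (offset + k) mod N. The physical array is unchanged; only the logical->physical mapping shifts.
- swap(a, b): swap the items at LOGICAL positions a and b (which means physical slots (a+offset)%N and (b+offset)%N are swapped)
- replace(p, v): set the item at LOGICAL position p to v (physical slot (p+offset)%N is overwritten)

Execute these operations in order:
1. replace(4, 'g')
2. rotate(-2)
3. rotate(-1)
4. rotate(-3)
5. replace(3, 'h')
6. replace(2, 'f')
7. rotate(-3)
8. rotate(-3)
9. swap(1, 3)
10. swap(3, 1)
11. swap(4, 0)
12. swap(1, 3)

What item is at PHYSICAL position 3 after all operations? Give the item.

After op 1 (replace(4, 'g')): offset=0, physical=[A,B,C,D,g], logical=[A,B,C,D,g]
After op 2 (rotate(-2)): offset=3, physical=[A,B,C,D,g], logical=[D,g,A,B,C]
After op 3 (rotate(-1)): offset=2, physical=[A,B,C,D,g], logical=[C,D,g,A,B]
After op 4 (rotate(-3)): offset=4, physical=[A,B,C,D,g], logical=[g,A,B,C,D]
After op 5 (replace(3, 'h')): offset=4, physical=[A,B,h,D,g], logical=[g,A,B,h,D]
After op 6 (replace(2, 'f')): offset=4, physical=[A,f,h,D,g], logical=[g,A,f,h,D]
After op 7 (rotate(-3)): offset=1, physical=[A,f,h,D,g], logical=[f,h,D,g,A]
After op 8 (rotate(-3)): offset=3, physical=[A,f,h,D,g], logical=[D,g,A,f,h]
After op 9 (swap(1, 3)): offset=3, physical=[A,g,h,D,f], logical=[D,f,A,g,h]
After op 10 (swap(3, 1)): offset=3, physical=[A,f,h,D,g], logical=[D,g,A,f,h]
After op 11 (swap(4, 0)): offset=3, physical=[A,f,D,h,g], logical=[h,g,A,f,D]
After op 12 (swap(1, 3)): offset=3, physical=[A,g,D,h,f], logical=[h,f,A,g,D]

Answer: h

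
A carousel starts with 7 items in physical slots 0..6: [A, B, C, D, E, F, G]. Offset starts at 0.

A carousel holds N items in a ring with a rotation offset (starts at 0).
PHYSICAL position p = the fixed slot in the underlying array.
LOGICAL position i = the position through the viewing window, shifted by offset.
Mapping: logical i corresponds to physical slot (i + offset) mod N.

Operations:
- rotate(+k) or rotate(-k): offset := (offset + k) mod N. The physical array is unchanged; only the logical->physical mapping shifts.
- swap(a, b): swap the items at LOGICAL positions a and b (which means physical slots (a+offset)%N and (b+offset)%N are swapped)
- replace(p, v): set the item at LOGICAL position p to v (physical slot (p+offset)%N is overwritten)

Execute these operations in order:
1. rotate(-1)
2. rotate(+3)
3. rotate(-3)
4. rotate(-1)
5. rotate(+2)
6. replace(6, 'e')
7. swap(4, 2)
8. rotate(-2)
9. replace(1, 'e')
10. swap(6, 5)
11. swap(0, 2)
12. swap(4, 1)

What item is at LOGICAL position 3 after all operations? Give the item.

Answer: B

Derivation:
After op 1 (rotate(-1)): offset=6, physical=[A,B,C,D,E,F,G], logical=[G,A,B,C,D,E,F]
After op 2 (rotate(+3)): offset=2, physical=[A,B,C,D,E,F,G], logical=[C,D,E,F,G,A,B]
After op 3 (rotate(-3)): offset=6, physical=[A,B,C,D,E,F,G], logical=[G,A,B,C,D,E,F]
After op 4 (rotate(-1)): offset=5, physical=[A,B,C,D,E,F,G], logical=[F,G,A,B,C,D,E]
After op 5 (rotate(+2)): offset=0, physical=[A,B,C,D,E,F,G], logical=[A,B,C,D,E,F,G]
After op 6 (replace(6, 'e')): offset=0, physical=[A,B,C,D,E,F,e], logical=[A,B,C,D,E,F,e]
After op 7 (swap(4, 2)): offset=0, physical=[A,B,E,D,C,F,e], logical=[A,B,E,D,C,F,e]
After op 8 (rotate(-2)): offset=5, physical=[A,B,E,D,C,F,e], logical=[F,e,A,B,E,D,C]
After op 9 (replace(1, 'e')): offset=5, physical=[A,B,E,D,C,F,e], logical=[F,e,A,B,E,D,C]
After op 10 (swap(6, 5)): offset=5, physical=[A,B,E,C,D,F,e], logical=[F,e,A,B,E,C,D]
After op 11 (swap(0, 2)): offset=5, physical=[F,B,E,C,D,A,e], logical=[A,e,F,B,E,C,D]
After op 12 (swap(4, 1)): offset=5, physical=[F,B,e,C,D,A,E], logical=[A,E,F,B,e,C,D]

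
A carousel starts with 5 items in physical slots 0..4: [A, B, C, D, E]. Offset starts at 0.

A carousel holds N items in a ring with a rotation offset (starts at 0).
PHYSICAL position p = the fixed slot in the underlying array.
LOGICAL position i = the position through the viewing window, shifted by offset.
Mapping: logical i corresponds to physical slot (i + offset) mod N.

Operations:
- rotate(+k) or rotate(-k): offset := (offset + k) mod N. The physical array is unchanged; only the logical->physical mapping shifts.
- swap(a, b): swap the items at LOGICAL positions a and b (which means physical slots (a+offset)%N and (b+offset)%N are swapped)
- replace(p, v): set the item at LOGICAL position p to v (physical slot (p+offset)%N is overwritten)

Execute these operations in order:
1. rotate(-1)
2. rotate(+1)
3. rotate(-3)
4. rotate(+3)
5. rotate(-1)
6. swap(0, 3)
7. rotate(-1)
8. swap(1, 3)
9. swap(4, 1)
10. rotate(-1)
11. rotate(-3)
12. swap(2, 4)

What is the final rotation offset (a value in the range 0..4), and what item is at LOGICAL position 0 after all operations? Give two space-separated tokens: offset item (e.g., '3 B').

After op 1 (rotate(-1)): offset=4, physical=[A,B,C,D,E], logical=[E,A,B,C,D]
After op 2 (rotate(+1)): offset=0, physical=[A,B,C,D,E], logical=[A,B,C,D,E]
After op 3 (rotate(-3)): offset=2, physical=[A,B,C,D,E], logical=[C,D,E,A,B]
After op 4 (rotate(+3)): offset=0, physical=[A,B,C,D,E], logical=[A,B,C,D,E]
After op 5 (rotate(-1)): offset=4, physical=[A,B,C,D,E], logical=[E,A,B,C,D]
After op 6 (swap(0, 3)): offset=4, physical=[A,B,E,D,C], logical=[C,A,B,E,D]
After op 7 (rotate(-1)): offset=3, physical=[A,B,E,D,C], logical=[D,C,A,B,E]
After op 8 (swap(1, 3)): offset=3, physical=[A,C,E,D,B], logical=[D,B,A,C,E]
After op 9 (swap(4, 1)): offset=3, physical=[A,C,B,D,E], logical=[D,E,A,C,B]
After op 10 (rotate(-1)): offset=2, physical=[A,C,B,D,E], logical=[B,D,E,A,C]
After op 11 (rotate(-3)): offset=4, physical=[A,C,B,D,E], logical=[E,A,C,B,D]
After op 12 (swap(2, 4)): offset=4, physical=[A,D,B,C,E], logical=[E,A,D,B,C]

Answer: 4 E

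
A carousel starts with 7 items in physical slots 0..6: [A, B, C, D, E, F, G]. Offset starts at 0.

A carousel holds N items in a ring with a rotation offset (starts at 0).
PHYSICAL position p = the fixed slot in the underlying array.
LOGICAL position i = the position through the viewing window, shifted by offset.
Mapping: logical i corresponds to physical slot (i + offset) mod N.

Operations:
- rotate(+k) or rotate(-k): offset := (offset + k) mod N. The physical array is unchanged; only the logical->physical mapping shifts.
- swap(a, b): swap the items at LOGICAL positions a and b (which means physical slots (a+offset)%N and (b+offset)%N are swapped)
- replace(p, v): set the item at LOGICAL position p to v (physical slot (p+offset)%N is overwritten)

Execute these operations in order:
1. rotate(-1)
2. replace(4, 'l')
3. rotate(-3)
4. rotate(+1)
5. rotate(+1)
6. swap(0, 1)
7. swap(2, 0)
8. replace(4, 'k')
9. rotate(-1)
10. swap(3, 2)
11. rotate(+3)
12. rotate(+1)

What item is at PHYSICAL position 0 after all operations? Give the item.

After op 1 (rotate(-1)): offset=6, physical=[A,B,C,D,E,F,G], logical=[G,A,B,C,D,E,F]
After op 2 (replace(4, 'l')): offset=6, physical=[A,B,C,l,E,F,G], logical=[G,A,B,C,l,E,F]
After op 3 (rotate(-3)): offset=3, physical=[A,B,C,l,E,F,G], logical=[l,E,F,G,A,B,C]
After op 4 (rotate(+1)): offset=4, physical=[A,B,C,l,E,F,G], logical=[E,F,G,A,B,C,l]
After op 5 (rotate(+1)): offset=5, physical=[A,B,C,l,E,F,G], logical=[F,G,A,B,C,l,E]
After op 6 (swap(0, 1)): offset=5, physical=[A,B,C,l,E,G,F], logical=[G,F,A,B,C,l,E]
After op 7 (swap(2, 0)): offset=5, physical=[G,B,C,l,E,A,F], logical=[A,F,G,B,C,l,E]
After op 8 (replace(4, 'k')): offset=5, physical=[G,B,k,l,E,A,F], logical=[A,F,G,B,k,l,E]
After op 9 (rotate(-1)): offset=4, physical=[G,B,k,l,E,A,F], logical=[E,A,F,G,B,k,l]
After op 10 (swap(3, 2)): offset=4, physical=[F,B,k,l,E,A,G], logical=[E,A,G,F,B,k,l]
After op 11 (rotate(+3)): offset=0, physical=[F,B,k,l,E,A,G], logical=[F,B,k,l,E,A,G]
After op 12 (rotate(+1)): offset=1, physical=[F,B,k,l,E,A,G], logical=[B,k,l,E,A,G,F]

Answer: F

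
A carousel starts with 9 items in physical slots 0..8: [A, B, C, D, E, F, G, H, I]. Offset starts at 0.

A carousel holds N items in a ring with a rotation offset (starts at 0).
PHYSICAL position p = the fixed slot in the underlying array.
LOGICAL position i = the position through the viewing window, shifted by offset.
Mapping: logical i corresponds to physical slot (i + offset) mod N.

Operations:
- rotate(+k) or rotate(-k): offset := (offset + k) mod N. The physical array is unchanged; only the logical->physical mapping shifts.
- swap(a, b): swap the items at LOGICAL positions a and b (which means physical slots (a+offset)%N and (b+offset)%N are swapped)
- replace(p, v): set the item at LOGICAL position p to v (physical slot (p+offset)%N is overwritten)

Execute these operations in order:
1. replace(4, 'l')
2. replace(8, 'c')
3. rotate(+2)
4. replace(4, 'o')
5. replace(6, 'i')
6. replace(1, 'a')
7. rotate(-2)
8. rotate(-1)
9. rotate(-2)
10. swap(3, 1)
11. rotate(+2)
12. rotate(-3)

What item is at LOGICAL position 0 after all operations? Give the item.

Answer: F

Derivation:
After op 1 (replace(4, 'l')): offset=0, physical=[A,B,C,D,l,F,G,H,I], logical=[A,B,C,D,l,F,G,H,I]
After op 2 (replace(8, 'c')): offset=0, physical=[A,B,C,D,l,F,G,H,c], logical=[A,B,C,D,l,F,G,H,c]
After op 3 (rotate(+2)): offset=2, physical=[A,B,C,D,l,F,G,H,c], logical=[C,D,l,F,G,H,c,A,B]
After op 4 (replace(4, 'o')): offset=2, physical=[A,B,C,D,l,F,o,H,c], logical=[C,D,l,F,o,H,c,A,B]
After op 5 (replace(6, 'i')): offset=2, physical=[A,B,C,D,l,F,o,H,i], logical=[C,D,l,F,o,H,i,A,B]
After op 6 (replace(1, 'a')): offset=2, physical=[A,B,C,a,l,F,o,H,i], logical=[C,a,l,F,o,H,i,A,B]
After op 7 (rotate(-2)): offset=0, physical=[A,B,C,a,l,F,o,H,i], logical=[A,B,C,a,l,F,o,H,i]
After op 8 (rotate(-1)): offset=8, physical=[A,B,C,a,l,F,o,H,i], logical=[i,A,B,C,a,l,F,o,H]
After op 9 (rotate(-2)): offset=6, physical=[A,B,C,a,l,F,o,H,i], logical=[o,H,i,A,B,C,a,l,F]
After op 10 (swap(3, 1)): offset=6, physical=[H,B,C,a,l,F,o,A,i], logical=[o,A,i,H,B,C,a,l,F]
After op 11 (rotate(+2)): offset=8, physical=[H,B,C,a,l,F,o,A,i], logical=[i,H,B,C,a,l,F,o,A]
After op 12 (rotate(-3)): offset=5, physical=[H,B,C,a,l,F,o,A,i], logical=[F,o,A,i,H,B,C,a,l]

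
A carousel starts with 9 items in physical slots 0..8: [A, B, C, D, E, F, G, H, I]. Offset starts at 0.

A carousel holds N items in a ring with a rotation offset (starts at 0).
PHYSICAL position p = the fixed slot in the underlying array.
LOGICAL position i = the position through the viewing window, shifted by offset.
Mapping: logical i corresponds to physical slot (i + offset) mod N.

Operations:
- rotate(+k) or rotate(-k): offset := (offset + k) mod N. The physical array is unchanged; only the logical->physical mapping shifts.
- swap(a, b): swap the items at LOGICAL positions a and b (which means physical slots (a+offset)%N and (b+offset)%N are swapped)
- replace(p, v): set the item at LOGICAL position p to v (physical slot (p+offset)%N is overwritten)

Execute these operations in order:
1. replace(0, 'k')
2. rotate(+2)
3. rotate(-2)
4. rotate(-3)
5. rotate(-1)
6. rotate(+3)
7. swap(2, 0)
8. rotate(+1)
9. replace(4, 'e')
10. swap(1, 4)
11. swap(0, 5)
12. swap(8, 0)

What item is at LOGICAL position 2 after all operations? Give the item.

After op 1 (replace(0, 'k')): offset=0, physical=[k,B,C,D,E,F,G,H,I], logical=[k,B,C,D,E,F,G,H,I]
After op 2 (rotate(+2)): offset=2, physical=[k,B,C,D,E,F,G,H,I], logical=[C,D,E,F,G,H,I,k,B]
After op 3 (rotate(-2)): offset=0, physical=[k,B,C,D,E,F,G,H,I], logical=[k,B,C,D,E,F,G,H,I]
After op 4 (rotate(-3)): offset=6, physical=[k,B,C,D,E,F,G,H,I], logical=[G,H,I,k,B,C,D,E,F]
After op 5 (rotate(-1)): offset=5, physical=[k,B,C,D,E,F,G,H,I], logical=[F,G,H,I,k,B,C,D,E]
After op 6 (rotate(+3)): offset=8, physical=[k,B,C,D,E,F,G,H,I], logical=[I,k,B,C,D,E,F,G,H]
After op 7 (swap(2, 0)): offset=8, physical=[k,I,C,D,E,F,G,H,B], logical=[B,k,I,C,D,E,F,G,H]
After op 8 (rotate(+1)): offset=0, physical=[k,I,C,D,E,F,G,H,B], logical=[k,I,C,D,E,F,G,H,B]
After op 9 (replace(4, 'e')): offset=0, physical=[k,I,C,D,e,F,G,H,B], logical=[k,I,C,D,e,F,G,H,B]
After op 10 (swap(1, 4)): offset=0, physical=[k,e,C,D,I,F,G,H,B], logical=[k,e,C,D,I,F,G,H,B]
After op 11 (swap(0, 5)): offset=0, physical=[F,e,C,D,I,k,G,H,B], logical=[F,e,C,D,I,k,G,H,B]
After op 12 (swap(8, 0)): offset=0, physical=[B,e,C,D,I,k,G,H,F], logical=[B,e,C,D,I,k,G,H,F]

Answer: C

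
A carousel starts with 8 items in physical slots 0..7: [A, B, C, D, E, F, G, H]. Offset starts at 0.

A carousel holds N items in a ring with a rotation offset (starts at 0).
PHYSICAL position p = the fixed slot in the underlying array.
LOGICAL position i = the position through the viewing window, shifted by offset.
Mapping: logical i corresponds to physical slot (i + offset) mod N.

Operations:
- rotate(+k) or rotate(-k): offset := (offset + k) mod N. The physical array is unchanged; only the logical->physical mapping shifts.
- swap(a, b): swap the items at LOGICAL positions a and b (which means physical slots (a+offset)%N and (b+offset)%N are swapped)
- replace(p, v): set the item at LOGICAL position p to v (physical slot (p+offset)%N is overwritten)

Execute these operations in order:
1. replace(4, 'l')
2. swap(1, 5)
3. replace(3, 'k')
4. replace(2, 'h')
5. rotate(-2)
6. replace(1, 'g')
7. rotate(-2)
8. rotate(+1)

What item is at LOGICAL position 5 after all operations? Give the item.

After op 1 (replace(4, 'l')): offset=0, physical=[A,B,C,D,l,F,G,H], logical=[A,B,C,D,l,F,G,H]
After op 2 (swap(1, 5)): offset=0, physical=[A,F,C,D,l,B,G,H], logical=[A,F,C,D,l,B,G,H]
After op 3 (replace(3, 'k')): offset=0, physical=[A,F,C,k,l,B,G,H], logical=[A,F,C,k,l,B,G,H]
After op 4 (replace(2, 'h')): offset=0, physical=[A,F,h,k,l,B,G,H], logical=[A,F,h,k,l,B,G,H]
After op 5 (rotate(-2)): offset=6, physical=[A,F,h,k,l,B,G,H], logical=[G,H,A,F,h,k,l,B]
After op 6 (replace(1, 'g')): offset=6, physical=[A,F,h,k,l,B,G,g], logical=[G,g,A,F,h,k,l,B]
After op 7 (rotate(-2)): offset=4, physical=[A,F,h,k,l,B,G,g], logical=[l,B,G,g,A,F,h,k]
After op 8 (rotate(+1)): offset=5, physical=[A,F,h,k,l,B,G,g], logical=[B,G,g,A,F,h,k,l]

Answer: h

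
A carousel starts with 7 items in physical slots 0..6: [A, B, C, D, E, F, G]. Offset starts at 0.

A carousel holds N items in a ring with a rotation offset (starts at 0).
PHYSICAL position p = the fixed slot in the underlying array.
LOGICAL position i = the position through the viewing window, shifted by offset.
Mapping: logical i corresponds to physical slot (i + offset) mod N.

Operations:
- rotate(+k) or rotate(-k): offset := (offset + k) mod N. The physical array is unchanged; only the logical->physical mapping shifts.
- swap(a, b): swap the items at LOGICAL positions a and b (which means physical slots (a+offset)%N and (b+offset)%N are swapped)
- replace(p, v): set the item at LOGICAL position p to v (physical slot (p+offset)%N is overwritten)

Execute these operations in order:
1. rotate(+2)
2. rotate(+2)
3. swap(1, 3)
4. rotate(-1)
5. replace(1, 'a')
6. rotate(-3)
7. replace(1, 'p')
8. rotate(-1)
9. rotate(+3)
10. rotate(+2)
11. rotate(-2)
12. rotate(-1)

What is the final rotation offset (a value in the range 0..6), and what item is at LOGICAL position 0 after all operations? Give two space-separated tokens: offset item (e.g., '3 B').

After op 1 (rotate(+2)): offset=2, physical=[A,B,C,D,E,F,G], logical=[C,D,E,F,G,A,B]
After op 2 (rotate(+2)): offset=4, physical=[A,B,C,D,E,F,G], logical=[E,F,G,A,B,C,D]
After op 3 (swap(1, 3)): offset=4, physical=[F,B,C,D,E,A,G], logical=[E,A,G,F,B,C,D]
After op 4 (rotate(-1)): offset=3, physical=[F,B,C,D,E,A,G], logical=[D,E,A,G,F,B,C]
After op 5 (replace(1, 'a')): offset=3, physical=[F,B,C,D,a,A,G], logical=[D,a,A,G,F,B,C]
After op 6 (rotate(-3)): offset=0, physical=[F,B,C,D,a,A,G], logical=[F,B,C,D,a,A,G]
After op 7 (replace(1, 'p')): offset=0, physical=[F,p,C,D,a,A,G], logical=[F,p,C,D,a,A,G]
After op 8 (rotate(-1)): offset=6, physical=[F,p,C,D,a,A,G], logical=[G,F,p,C,D,a,A]
After op 9 (rotate(+3)): offset=2, physical=[F,p,C,D,a,A,G], logical=[C,D,a,A,G,F,p]
After op 10 (rotate(+2)): offset=4, physical=[F,p,C,D,a,A,G], logical=[a,A,G,F,p,C,D]
After op 11 (rotate(-2)): offset=2, physical=[F,p,C,D,a,A,G], logical=[C,D,a,A,G,F,p]
After op 12 (rotate(-1)): offset=1, physical=[F,p,C,D,a,A,G], logical=[p,C,D,a,A,G,F]

Answer: 1 p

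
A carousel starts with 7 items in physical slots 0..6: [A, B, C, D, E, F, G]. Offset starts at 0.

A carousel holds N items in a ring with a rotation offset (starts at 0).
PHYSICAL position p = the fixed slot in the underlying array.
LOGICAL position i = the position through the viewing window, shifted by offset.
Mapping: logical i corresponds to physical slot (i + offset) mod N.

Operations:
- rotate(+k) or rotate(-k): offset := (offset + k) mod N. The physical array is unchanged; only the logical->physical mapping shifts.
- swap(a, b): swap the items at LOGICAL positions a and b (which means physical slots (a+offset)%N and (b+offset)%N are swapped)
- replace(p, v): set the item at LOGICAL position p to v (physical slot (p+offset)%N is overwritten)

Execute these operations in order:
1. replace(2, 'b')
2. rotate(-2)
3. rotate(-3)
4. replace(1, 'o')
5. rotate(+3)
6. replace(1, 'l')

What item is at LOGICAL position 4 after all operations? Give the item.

After op 1 (replace(2, 'b')): offset=0, physical=[A,B,b,D,E,F,G], logical=[A,B,b,D,E,F,G]
After op 2 (rotate(-2)): offset=5, physical=[A,B,b,D,E,F,G], logical=[F,G,A,B,b,D,E]
After op 3 (rotate(-3)): offset=2, physical=[A,B,b,D,E,F,G], logical=[b,D,E,F,G,A,B]
After op 4 (replace(1, 'o')): offset=2, physical=[A,B,b,o,E,F,G], logical=[b,o,E,F,G,A,B]
After op 5 (rotate(+3)): offset=5, physical=[A,B,b,o,E,F,G], logical=[F,G,A,B,b,o,E]
After op 6 (replace(1, 'l')): offset=5, physical=[A,B,b,o,E,F,l], logical=[F,l,A,B,b,o,E]

Answer: b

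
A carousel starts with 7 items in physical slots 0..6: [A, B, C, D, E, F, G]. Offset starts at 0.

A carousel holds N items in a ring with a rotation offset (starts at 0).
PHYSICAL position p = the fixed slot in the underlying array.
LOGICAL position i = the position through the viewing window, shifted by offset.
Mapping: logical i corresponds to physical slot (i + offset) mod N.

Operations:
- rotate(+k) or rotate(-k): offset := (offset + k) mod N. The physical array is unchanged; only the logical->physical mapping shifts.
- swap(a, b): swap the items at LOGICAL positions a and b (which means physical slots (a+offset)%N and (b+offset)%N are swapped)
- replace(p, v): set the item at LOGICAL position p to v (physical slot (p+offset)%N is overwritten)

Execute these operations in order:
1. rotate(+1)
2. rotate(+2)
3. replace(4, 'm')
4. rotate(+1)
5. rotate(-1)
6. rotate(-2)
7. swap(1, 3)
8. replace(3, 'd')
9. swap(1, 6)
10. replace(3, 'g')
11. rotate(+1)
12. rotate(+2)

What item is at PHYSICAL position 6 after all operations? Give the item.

Answer: G

Derivation:
After op 1 (rotate(+1)): offset=1, physical=[A,B,C,D,E,F,G], logical=[B,C,D,E,F,G,A]
After op 2 (rotate(+2)): offset=3, physical=[A,B,C,D,E,F,G], logical=[D,E,F,G,A,B,C]
After op 3 (replace(4, 'm')): offset=3, physical=[m,B,C,D,E,F,G], logical=[D,E,F,G,m,B,C]
After op 4 (rotate(+1)): offset=4, physical=[m,B,C,D,E,F,G], logical=[E,F,G,m,B,C,D]
After op 5 (rotate(-1)): offset=3, physical=[m,B,C,D,E,F,G], logical=[D,E,F,G,m,B,C]
After op 6 (rotate(-2)): offset=1, physical=[m,B,C,D,E,F,G], logical=[B,C,D,E,F,G,m]
After op 7 (swap(1, 3)): offset=1, physical=[m,B,E,D,C,F,G], logical=[B,E,D,C,F,G,m]
After op 8 (replace(3, 'd')): offset=1, physical=[m,B,E,D,d,F,G], logical=[B,E,D,d,F,G,m]
After op 9 (swap(1, 6)): offset=1, physical=[E,B,m,D,d,F,G], logical=[B,m,D,d,F,G,E]
After op 10 (replace(3, 'g')): offset=1, physical=[E,B,m,D,g,F,G], logical=[B,m,D,g,F,G,E]
After op 11 (rotate(+1)): offset=2, physical=[E,B,m,D,g,F,G], logical=[m,D,g,F,G,E,B]
After op 12 (rotate(+2)): offset=4, physical=[E,B,m,D,g,F,G], logical=[g,F,G,E,B,m,D]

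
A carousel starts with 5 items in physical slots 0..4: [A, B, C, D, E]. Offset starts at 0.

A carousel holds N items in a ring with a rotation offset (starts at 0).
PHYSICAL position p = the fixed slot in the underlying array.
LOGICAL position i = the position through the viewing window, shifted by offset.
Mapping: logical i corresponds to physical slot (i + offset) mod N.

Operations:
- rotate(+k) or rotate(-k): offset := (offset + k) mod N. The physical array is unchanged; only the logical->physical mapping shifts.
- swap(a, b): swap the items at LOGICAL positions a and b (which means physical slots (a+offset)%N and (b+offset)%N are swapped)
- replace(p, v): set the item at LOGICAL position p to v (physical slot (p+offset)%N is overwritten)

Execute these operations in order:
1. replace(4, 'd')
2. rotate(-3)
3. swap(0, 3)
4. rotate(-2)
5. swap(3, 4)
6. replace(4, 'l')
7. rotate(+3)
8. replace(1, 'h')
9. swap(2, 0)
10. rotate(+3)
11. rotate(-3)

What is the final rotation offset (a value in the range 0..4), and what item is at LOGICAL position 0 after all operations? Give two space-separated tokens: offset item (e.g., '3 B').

After op 1 (replace(4, 'd')): offset=0, physical=[A,B,C,D,d], logical=[A,B,C,D,d]
After op 2 (rotate(-3)): offset=2, physical=[A,B,C,D,d], logical=[C,D,d,A,B]
After op 3 (swap(0, 3)): offset=2, physical=[C,B,A,D,d], logical=[A,D,d,C,B]
After op 4 (rotate(-2)): offset=0, physical=[C,B,A,D,d], logical=[C,B,A,D,d]
After op 5 (swap(3, 4)): offset=0, physical=[C,B,A,d,D], logical=[C,B,A,d,D]
After op 6 (replace(4, 'l')): offset=0, physical=[C,B,A,d,l], logical=[C,B,A,d,l]
After op 7 (rotate(+3)): offset=3, physical=[C,B,A,d,l], logical=[d,l,C,B,A]
After op 8 (replace(1, 'h')): offset=3, physical=[C,B,A,d,h], logical=[d,h,C,B,A]
After op 9 (swap(2, 0)): offset=3, physical=[d,B,A,C,h], logical=[C,h,d,B,A]
After op 10 (rotate(+3)): offset=1, physical=[d,B,A,C,h], logical=[B,A,C,h,d]
After op 11 (rotate(-3)): offset=3, physical=[d,B,A,C,h], logical=[C,h,d,B,A]

Answer: 3 C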